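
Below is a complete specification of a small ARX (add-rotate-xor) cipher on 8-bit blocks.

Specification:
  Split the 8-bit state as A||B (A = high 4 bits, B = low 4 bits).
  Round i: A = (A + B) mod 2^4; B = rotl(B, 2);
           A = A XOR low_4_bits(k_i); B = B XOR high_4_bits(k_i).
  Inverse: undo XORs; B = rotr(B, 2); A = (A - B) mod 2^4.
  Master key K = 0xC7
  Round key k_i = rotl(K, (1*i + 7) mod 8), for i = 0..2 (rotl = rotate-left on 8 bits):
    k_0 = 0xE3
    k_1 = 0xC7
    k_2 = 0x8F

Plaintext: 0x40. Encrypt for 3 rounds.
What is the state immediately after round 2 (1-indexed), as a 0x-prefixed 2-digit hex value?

s_0 = plaintext = 0x40
s_1 = Round(s_0, k_0) = 0x7E
s_2 = Round(s_1, k_1) = 0x27
s_3 = Round(s_2, k_2) = 0x65

0x27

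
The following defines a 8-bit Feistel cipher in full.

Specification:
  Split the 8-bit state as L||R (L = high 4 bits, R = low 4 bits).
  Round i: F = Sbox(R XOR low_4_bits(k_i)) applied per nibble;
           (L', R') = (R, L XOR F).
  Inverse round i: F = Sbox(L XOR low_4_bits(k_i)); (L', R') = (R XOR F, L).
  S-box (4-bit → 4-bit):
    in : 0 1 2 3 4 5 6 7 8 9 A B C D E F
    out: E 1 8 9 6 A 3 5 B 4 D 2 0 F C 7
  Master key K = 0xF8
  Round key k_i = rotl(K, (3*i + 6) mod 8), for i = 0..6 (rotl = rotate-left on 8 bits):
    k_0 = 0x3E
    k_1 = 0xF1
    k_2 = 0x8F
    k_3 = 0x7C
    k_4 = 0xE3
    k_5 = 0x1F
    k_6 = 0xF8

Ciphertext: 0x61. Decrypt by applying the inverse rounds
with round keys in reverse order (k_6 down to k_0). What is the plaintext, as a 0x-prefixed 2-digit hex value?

0xD2

s_0 = ciphertext = 0x61
s_1 = InvRound(s_0, k_6) = 0xD6
s_2 = InvRound(s_1, k_5) = 0xED
s_3 = InvRound(s_2, k_4) = 0x2E
s_4 = InvRound(s_3, k_3) = 0x22
s_5 = InvRound(s_4, k_2) = 0xD2
s_6 = InvRound(s_5, k_1) = 0x2D
s_7 = InvRound(s_6, k_0) = 0xD2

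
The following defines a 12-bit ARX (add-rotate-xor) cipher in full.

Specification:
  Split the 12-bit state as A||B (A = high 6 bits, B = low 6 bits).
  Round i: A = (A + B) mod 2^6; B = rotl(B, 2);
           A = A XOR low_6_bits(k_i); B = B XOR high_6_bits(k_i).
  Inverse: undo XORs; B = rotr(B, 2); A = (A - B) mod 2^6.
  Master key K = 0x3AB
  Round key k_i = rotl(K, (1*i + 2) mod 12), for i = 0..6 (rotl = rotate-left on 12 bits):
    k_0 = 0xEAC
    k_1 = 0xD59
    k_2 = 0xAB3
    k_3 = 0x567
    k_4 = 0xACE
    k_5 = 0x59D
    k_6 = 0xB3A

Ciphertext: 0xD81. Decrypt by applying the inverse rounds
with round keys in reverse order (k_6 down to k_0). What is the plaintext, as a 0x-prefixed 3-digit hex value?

0xE25

s_0 = ciphertext = 0xD81
s_1 = InvRound(s_0, k_6) = 0xC5B
s_2 = InvRound(s_1, k_5) = 0x653
s_3 = InvRound(s_2, k_4) = 0x24E
s_4 = InvRound(s_3, k_3) = 0xE36
s_5 = InvRound(s_4, k_2) = 0x107
s_6 = InvRound(s_5, k_1) = 0xC6C
s_7 = InvRound(s_6, k_0) = 0xE25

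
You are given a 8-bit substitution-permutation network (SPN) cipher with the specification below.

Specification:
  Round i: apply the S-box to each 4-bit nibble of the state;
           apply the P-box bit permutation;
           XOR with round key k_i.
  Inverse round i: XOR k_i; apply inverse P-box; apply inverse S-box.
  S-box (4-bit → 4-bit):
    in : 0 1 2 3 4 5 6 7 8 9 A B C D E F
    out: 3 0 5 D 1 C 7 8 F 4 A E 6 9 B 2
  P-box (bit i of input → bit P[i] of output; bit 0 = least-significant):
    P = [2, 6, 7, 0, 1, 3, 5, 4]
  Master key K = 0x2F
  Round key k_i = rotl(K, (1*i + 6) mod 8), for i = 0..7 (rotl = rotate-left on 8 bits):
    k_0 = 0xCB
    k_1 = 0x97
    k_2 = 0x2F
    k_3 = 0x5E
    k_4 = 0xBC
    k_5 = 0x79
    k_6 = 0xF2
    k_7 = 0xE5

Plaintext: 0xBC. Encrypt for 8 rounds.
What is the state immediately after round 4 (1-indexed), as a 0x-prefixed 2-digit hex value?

0xDC

s_0 = plaintext = 0xBC
s_1 = Round(s_0, k_0) = 0x33
s_2 = Round(s_1, k_1) = 0x20
s_3 = Round(s_2, k_2) = 0x49
s_4 = Round(s_3, k_3) = 0xDC
s_5 = Round(s_4, k_4) = 0x6E
s_6 = Round(s_5, k_5) = 0x16
s_7 = Round(s_6, k_6) = 0x36
s_8 = Round(s_7, k_7) = 0x13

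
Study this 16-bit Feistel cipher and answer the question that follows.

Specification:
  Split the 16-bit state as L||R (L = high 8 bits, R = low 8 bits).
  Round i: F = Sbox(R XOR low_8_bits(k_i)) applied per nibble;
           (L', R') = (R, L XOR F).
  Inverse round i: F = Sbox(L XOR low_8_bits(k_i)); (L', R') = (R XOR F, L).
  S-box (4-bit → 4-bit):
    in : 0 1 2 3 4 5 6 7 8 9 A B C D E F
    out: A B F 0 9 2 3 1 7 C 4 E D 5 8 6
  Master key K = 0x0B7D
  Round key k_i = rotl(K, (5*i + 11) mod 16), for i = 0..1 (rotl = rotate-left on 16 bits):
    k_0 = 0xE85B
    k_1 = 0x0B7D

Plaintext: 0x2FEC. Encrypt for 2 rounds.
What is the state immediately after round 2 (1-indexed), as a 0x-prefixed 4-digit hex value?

0xCE0C

s_0 = plaintext = 0x2FEC
s_1 = Round(s_0, k_0) = 0xECCE
s_2 = Round(s_1, k_1) = 0xCE0C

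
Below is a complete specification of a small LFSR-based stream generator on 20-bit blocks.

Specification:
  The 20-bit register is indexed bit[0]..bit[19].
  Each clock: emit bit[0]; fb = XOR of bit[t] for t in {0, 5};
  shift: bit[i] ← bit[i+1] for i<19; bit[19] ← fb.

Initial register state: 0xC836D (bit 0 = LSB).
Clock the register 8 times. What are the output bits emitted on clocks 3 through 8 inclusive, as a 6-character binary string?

110110

reg_0 = 0xC836D
clock 1: out=1, reg = 0x641B6
clock 2: out=0, reg = 0xB20DB
clock 3: out=1, reg = 0xD906D
clock 4: out=1, reg = 0x6C836
clock 5: out=0, reg = 0xB641B
clock 6: out=1, reg = 0xDB20D
clock 7: out=1, reg = 0xED906
clock 8: out=0, reg = 0x76C83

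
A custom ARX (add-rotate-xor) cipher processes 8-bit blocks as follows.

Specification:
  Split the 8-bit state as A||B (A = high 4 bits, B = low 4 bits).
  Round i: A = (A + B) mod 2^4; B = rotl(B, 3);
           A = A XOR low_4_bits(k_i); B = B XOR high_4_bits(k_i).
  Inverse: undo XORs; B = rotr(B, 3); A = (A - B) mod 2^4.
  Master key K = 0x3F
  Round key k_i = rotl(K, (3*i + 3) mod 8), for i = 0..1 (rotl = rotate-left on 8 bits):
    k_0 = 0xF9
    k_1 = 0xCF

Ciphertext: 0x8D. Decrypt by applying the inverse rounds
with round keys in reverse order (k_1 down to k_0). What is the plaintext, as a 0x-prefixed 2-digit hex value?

0x1B

s_0 = ciphertext = 0x8D
s_1 = InvRound(s_0, k_1) = 0x52
s_2 = InvRound(s_1, k_0) = 0x1B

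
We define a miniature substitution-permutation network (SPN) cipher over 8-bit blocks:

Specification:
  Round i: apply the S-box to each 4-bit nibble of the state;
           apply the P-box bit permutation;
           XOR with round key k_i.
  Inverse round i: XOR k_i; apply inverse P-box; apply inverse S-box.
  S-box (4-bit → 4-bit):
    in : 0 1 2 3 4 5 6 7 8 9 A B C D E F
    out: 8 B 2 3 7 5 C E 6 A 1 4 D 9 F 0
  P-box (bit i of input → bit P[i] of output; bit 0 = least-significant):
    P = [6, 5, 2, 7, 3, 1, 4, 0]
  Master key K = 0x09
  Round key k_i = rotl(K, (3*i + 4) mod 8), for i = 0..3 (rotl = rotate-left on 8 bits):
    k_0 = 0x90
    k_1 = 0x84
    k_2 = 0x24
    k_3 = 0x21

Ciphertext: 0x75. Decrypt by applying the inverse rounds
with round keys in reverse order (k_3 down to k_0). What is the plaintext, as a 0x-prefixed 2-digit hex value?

0x34

s_0 = ciphertext = 0x75
s_1 = InvRound(s_0, k_3) = 0xB5
s_2 = InvRound(s_1, k_2) = 0x60
s_3 = InvRound(s_2, k_1) = 0xFE
s_4 = InvRound(s_3, k_0) = 0x34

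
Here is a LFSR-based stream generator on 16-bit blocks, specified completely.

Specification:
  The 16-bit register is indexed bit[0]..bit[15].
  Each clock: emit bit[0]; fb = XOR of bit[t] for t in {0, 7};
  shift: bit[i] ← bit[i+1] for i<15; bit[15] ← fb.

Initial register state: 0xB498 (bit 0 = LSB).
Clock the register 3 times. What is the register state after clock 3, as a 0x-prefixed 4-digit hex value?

reg_0 = 0xB498
clock 1: out=0, reg = 0xDA4C
clock 2: out=0, reg = 0x6D26
clock 3: out=0, reg = 0x3693

0x3693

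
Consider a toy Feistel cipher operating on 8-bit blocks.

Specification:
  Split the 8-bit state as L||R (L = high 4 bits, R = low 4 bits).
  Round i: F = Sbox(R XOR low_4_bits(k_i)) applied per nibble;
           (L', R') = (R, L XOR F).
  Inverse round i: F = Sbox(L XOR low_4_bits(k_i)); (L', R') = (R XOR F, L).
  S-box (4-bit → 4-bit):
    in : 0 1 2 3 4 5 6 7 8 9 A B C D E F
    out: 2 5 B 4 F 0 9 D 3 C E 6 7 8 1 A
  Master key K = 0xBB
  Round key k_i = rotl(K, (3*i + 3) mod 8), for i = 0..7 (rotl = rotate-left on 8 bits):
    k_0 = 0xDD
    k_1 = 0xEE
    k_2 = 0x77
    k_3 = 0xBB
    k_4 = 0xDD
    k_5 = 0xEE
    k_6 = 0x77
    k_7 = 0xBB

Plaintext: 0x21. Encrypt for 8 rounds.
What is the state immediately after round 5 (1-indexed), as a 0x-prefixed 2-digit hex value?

0x0F

s_0 = plaintext = 0x21
s_1 = Round(s_0, k_0) = 0x15
s_2 = Round(s_1, k_1) = 0x57
s_3 = Round(s_2, k_2) = 0x77
s_4 = Round(s_3, k_3) = 0x70
s_5 = Round(s_4, k_4) = 0x0F
s_6 = Round(s_5, k_5) = 0xF5
s_7 = Round(s_6, k_6) = 0x54
s_8 = Round(s_7, k_7) = 0x4F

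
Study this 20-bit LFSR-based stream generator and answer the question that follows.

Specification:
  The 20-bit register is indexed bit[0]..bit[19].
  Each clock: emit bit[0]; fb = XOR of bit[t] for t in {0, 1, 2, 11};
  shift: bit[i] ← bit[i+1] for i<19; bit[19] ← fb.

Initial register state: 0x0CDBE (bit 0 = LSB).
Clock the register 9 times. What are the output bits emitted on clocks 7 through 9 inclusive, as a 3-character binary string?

011

reg_0 = 0x0CDBE
clock 1: out=0, reg = 0x866DF
clock 2: out=1, reg = 0xC336F
clock 3: out=1, reg = 0xE19B7
clock 4: out=1, reg = 0x70CDB
clock 5: out=1, reg = 0xB866D
clock 6: out=1, reg = 0x5C336
clock 7: out=0, reg = 0x2E19B
clock 8: out=1, reg = 0x170CD
clock 9: out=1, reg = 0x0B866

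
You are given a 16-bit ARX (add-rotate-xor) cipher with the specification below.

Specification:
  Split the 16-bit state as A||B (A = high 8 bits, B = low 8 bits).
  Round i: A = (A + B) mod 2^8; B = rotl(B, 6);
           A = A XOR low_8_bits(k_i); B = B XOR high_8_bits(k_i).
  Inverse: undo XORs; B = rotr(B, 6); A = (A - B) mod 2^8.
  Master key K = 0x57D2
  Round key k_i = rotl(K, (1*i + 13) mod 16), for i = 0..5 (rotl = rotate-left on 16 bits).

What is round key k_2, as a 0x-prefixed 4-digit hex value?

0x2BE9

K = 0x57D2
k_0 = rotl(K, (1*0+13) mod 16) = rotl(K, 13) = 0x4AFA
k_1 = rotl(K, (1*1+13) mod 16) = rotl(K, 14) = 0x95F4
k_2 = rotl(K, (1*2+13) mod 16) = rotl(K, 15) = 0x2BE9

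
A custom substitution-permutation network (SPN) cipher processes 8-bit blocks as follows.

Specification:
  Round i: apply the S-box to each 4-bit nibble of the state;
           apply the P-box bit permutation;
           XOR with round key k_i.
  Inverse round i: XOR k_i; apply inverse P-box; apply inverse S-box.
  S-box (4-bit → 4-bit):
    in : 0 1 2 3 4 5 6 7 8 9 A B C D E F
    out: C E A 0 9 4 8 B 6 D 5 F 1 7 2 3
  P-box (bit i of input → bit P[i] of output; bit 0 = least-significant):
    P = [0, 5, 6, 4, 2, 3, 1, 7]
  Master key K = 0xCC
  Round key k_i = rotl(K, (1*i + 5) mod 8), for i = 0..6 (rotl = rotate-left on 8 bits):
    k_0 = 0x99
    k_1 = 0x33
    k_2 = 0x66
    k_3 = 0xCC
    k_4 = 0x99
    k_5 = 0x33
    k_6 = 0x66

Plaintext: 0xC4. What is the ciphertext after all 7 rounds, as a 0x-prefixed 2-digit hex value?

s_0 = plaintext = 0xC4
s_1 = Round(s_0, k_0) = 0x8C
s_2 = Round(s_1, k_1) = 0x38
s_3 = Round(s_2, k_2) = 0x06
s_4 = Round(s_3, k_3) = 0x5E
s_5 = Round(s_4, k_4) = 0xBB
s_6 = Round(s_5, k_5) = 0xCC
s_7 = Round(s_6, k_6) = 0x63

0x63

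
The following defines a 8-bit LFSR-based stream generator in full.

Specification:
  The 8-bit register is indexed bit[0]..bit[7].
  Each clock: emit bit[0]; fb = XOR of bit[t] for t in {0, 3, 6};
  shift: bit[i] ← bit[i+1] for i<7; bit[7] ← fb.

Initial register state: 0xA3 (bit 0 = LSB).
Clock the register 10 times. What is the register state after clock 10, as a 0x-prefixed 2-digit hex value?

0x34

reg_0 = 0xA3
clock 1: out=1, reg = 0xD1
clock 2: out=1, reg = 0x68
clock 3: out=0, reg = 0x34
clock 4: out=0, reg = 0x1A
clock 5: out=0, reg = 0x8D
clock 6: out=1, reg = 0x46
clock 7: out=0, reg = 0xA3
clock 8: out=1, reg = 0xD1
clock 9: out=1, reg = 0x68
clock 10: out=0, reg = 0x34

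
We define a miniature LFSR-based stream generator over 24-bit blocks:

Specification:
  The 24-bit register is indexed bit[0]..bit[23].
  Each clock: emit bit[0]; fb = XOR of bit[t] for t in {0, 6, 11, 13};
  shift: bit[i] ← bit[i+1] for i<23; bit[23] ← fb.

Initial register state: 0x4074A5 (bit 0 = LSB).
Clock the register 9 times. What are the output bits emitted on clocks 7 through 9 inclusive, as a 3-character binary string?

010

reg_0 = 0x4074A5
clock 1: out=1, reg = 0x203A52
clock 2: out=0, reg = 0x901D29
clock 3: out=1, reg = 0x480E94
clock 4: out=0, reg = 0xA4074A
clock 5: out=0, reg = 0xD203A5
clock 6: out=1, reg = 0xE901D2
clock 7: out=0, reg = 0xF480E9
clock 8: out=1, reg = 0x7A4074
clock 9: out=0, reg = 0xBD203A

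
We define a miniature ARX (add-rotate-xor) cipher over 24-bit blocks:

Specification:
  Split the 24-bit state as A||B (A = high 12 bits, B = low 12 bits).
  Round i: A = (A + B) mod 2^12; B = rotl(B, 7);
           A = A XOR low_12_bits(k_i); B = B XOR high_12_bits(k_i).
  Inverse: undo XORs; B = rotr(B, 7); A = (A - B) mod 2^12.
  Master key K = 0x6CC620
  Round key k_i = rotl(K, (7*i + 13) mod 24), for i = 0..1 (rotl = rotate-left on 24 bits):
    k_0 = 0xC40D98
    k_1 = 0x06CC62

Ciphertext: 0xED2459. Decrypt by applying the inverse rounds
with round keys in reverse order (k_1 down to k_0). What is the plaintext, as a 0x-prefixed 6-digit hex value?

s_0 = ciphertext = 0xED2459
s_1 = InvRound(s_0, k_1) = 0xC086A8
s_2 = InvRound(s_1, k_0) = 0x47BD15

0x47BD15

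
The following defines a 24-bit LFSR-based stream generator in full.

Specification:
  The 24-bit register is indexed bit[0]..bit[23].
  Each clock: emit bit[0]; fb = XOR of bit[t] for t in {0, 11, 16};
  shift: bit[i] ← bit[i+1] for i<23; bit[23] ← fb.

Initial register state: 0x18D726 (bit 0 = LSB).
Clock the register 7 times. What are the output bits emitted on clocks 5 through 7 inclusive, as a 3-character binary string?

010

reg_0 = 0x18D726
clock 1: out=0, reg = 0x0C6B93
clock 2: out=1, reg = 0x0635C9
clock 3: out=1, reg = 0x831AE4
clock 4: out=0, reg = 0x418D72
clock 5: out=0, reg = 0x20C6B9
clock 6: out=1, reg = 0x90635C
clock 7: out=0, reg = 0x4831AE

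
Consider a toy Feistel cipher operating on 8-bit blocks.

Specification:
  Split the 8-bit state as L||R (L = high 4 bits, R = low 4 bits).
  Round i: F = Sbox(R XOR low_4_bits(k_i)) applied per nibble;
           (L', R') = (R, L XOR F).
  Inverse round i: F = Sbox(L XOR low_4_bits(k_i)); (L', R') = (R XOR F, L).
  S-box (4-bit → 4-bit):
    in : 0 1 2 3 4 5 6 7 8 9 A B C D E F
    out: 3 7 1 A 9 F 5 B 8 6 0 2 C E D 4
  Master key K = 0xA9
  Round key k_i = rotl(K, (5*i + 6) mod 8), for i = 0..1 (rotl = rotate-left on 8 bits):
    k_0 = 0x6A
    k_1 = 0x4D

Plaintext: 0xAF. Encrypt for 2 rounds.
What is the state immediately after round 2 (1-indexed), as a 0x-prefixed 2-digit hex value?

0x57

s_0 = plaintext = 0xAF
s_1 = Round(s_0, k_0) = 0xF5
s_2 = Round(s_1, k_1) = 0x57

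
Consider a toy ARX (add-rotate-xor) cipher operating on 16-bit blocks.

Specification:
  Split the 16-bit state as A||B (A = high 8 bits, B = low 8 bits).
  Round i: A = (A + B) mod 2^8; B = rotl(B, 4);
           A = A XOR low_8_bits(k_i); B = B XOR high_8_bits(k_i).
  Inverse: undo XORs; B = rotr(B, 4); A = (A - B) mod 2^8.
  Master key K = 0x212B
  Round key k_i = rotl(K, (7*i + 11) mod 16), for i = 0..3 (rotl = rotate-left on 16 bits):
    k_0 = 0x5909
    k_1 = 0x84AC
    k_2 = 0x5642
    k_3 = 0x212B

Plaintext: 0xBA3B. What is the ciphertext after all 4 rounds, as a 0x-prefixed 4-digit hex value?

s_0 = plaintext = 0xBA3B
s_1 = Round(s_0, k_0) = 0xFCEA
s_2 = Round(s_1, k_1) = 0x4A2A
s_3 = Round(s_2, k_2) = 0x36F4
s_4 = Round(s_3, k_3) = 0x016E

0x016E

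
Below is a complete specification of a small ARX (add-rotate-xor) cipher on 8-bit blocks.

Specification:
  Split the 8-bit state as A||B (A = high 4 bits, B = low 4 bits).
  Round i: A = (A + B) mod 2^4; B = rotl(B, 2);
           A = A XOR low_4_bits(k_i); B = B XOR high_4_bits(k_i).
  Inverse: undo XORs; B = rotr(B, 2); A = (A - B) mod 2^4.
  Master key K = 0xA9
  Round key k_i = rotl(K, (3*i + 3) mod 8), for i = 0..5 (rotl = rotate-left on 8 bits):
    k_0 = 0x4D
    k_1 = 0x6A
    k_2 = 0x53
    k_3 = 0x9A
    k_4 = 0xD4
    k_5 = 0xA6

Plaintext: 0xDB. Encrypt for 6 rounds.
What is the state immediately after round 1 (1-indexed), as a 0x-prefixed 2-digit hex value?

0x5A

s_0 = plaintext = 0xDB
s_1 = Round(s_0, k_0) = 0x5A
s_2 = Round(s_1, k_1) = 0x5C
s_3 = Round(s_2, k_2) = 0x26
s_4 = Round(s_3, k_3) = 0x20
s_5 = Round(s_4, k_4) = 0x6D
s_6 = Round(s_5, k_5) = 0x5D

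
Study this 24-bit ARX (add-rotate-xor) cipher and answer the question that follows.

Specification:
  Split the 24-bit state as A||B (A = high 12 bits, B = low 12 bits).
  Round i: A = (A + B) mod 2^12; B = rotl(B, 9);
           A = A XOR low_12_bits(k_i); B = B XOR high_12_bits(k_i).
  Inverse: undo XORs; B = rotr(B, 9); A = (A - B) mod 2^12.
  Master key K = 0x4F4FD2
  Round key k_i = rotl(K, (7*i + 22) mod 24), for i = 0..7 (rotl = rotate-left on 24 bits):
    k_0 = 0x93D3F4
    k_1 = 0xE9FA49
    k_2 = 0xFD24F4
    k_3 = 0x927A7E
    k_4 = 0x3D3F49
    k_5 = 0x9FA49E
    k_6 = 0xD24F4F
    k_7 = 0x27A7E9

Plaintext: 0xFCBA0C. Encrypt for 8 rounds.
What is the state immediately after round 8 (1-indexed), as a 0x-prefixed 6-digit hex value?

0xA30327

s_0 = plaintext = 0xFCBA0C
s_1 = Round(s_0, k_0) = 0xA2307C
s_2 = Round(s_1, k_1) = 0x0D6690
s_3 = Round(s_2, k_2) = 0x392F00
s_4 = Round(s_3, k_3) = 0x8EC8C7
s_5 = Round(s_4, k_4) = 0xEFACCB
s_6 = Round(s_5, k_5) = 0xF5BE63
s_7 = Round(s_6, k_6) = 0x2F1AE8
s_8 = Round(s_7, k_7) = 0xA30327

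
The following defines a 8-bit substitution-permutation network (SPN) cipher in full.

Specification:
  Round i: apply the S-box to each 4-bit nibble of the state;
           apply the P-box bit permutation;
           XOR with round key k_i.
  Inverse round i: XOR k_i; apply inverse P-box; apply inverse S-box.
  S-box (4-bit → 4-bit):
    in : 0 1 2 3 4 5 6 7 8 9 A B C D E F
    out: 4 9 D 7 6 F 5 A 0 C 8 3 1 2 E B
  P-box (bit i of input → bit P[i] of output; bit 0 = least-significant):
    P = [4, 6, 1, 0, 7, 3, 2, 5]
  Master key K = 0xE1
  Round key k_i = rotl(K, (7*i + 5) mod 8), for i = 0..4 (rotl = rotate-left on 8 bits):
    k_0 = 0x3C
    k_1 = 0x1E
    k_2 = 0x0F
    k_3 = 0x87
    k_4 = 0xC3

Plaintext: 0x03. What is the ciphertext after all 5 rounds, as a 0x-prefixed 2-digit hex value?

s_0 = plaintext = 0x03
s_1 = Round(s_0, k_0) = 0x6A
s_2 = Round(s_1, k_1) = 0x9B
s_3 = Round(s_2, k_2) = 0x7B
s_4 = Round(s_3, k_3) = 0xFF
s_5 = Round(s_4, k_4) = 0x3A

0x3A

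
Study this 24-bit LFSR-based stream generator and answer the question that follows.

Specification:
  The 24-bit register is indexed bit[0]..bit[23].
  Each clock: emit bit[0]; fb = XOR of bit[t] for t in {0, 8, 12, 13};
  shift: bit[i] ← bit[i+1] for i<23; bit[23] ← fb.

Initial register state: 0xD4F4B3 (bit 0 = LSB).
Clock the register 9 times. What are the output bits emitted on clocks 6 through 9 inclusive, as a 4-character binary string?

1010

reg_0 = 0xD4F4B3
clock 1: out=1, reg = 0xEA7A59
clock 2: out=1, reg = 0xF53D2C
clock 3: out=0, reg = 0xFA9E96
clock 4: out=0, reg = 0xFD4F4B
clock 5: out=1, reg = 0x7EA7A5
clock 6: out=1, reg = 0xBF53D2
clock 7: out=0, reg = 0x5FA9E9
clock 8: out=1, reg = 0xAFD4F4
clock 9: out=0, reg = 0xD7EA7A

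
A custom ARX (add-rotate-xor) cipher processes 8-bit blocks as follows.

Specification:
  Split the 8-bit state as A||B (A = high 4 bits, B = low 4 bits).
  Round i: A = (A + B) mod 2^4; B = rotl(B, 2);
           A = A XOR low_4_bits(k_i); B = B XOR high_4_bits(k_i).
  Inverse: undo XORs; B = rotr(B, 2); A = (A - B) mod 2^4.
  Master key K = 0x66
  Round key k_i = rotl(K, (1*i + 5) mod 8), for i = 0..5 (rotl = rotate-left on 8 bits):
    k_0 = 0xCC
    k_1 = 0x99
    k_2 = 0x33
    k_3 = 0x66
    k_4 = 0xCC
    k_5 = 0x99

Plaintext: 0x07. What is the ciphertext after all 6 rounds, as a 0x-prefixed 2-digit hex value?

0xED

s_0 = plaintext = 0x07
s_1 = Round(s_0, k_0) = 0xB1
s_2 = Round(s_1, k_1) = 0x5D
s_3 = Round(s_2, k_2) = 0x14
s_4 = Round(s_3, k_3) = 0x37
s_5 = Round(s_4, k_4) = 0x61
s_6 = Round(s_5, k_5) = 0xED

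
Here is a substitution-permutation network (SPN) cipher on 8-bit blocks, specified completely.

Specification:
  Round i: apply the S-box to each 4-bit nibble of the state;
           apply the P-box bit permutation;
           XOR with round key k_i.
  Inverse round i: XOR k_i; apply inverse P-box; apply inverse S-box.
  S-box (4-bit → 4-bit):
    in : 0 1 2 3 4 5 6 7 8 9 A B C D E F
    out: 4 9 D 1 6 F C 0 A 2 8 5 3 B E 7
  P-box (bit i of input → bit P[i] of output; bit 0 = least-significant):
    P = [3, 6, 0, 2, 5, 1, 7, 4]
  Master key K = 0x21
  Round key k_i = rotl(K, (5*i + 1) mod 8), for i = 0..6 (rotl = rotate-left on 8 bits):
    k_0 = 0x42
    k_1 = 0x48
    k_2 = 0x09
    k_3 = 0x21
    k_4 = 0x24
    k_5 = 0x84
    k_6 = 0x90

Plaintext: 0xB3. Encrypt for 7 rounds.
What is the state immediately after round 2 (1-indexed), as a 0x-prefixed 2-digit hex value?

0xDE

s_0 = plaintext = 0xB3
s_1 = Round(s_0, k_0) = 0xEA
s_2 = Round(s_1, k_1) = 0xDE
s_3 = Round(s_2, k_2) = 0x7E
s_4 = Round(s_3, k_3) = 0x64
s_5 = Round(s_4, k_4) = 0xF5
s_6 = Round(s_5, k_5) = 0x6B
s_7 = Round(s_6, k_6) = 0x09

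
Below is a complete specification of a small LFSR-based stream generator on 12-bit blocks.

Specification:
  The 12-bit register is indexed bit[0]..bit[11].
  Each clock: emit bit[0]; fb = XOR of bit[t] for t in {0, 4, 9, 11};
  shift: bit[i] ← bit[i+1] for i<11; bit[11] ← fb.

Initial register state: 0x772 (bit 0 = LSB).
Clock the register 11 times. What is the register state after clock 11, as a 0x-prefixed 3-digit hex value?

reg_0 = 0x772
clock 1: out=0, reg = 0x3B9
clock 2: out=1, reg = 0x9DC
clock 3: out=0, reg = 0x4EE
clock 4: out=0, reg = 0x277
clock 5: out=1, reg = 0x93B
clock 6: out=1, reg = 0xC9D
clock 7: out=1, reg = 0xE4E
clock 8: out=0, reg = 0x727
clock 9: out=1, reg = 0x393
clock 10: out=1, reg = 0x9C9
clock 11: out=1, reg = 0x4E4

0x4E4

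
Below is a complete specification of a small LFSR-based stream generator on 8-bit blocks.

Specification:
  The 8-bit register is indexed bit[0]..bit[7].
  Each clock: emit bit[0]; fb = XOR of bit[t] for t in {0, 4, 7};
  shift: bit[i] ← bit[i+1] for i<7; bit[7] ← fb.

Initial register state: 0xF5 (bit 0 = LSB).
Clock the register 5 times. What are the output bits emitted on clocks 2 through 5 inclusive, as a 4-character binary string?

reg_0 = 0xF5
clock 1: out=1, reg = 0xFA
clock 2: out=0, reg = 0x7D
clock 3: out=1, reg = 0x3E
clock 4: out=0, reg = 0x9F
clock 5: out=1, reg = 0xCF

0101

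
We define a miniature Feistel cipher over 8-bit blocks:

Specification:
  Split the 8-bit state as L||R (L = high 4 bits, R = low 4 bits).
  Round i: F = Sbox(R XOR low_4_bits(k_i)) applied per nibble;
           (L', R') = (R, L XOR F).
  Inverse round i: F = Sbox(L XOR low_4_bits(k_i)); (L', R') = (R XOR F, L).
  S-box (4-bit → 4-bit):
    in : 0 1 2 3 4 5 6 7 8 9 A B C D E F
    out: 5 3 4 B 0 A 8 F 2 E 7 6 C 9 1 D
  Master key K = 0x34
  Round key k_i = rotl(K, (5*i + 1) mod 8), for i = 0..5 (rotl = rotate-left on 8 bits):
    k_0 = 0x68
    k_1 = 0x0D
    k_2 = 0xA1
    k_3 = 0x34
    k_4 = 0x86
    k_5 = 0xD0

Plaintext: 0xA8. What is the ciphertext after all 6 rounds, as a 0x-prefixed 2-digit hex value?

s_0 = plaintext = 0xA8
s_1 = Round(s_0, k_0) = 0x8F
s_2 = Round(s_1, k_1) = 0xFC
s_3 = Round(s_2, k_2) = 0xC6
s_4 = Round(s_3, k_3) = 0x68
s_5 = Round(s_4, k_4) = 0x87
s_6 = Round(s_5, k_5) = 0x77

0x77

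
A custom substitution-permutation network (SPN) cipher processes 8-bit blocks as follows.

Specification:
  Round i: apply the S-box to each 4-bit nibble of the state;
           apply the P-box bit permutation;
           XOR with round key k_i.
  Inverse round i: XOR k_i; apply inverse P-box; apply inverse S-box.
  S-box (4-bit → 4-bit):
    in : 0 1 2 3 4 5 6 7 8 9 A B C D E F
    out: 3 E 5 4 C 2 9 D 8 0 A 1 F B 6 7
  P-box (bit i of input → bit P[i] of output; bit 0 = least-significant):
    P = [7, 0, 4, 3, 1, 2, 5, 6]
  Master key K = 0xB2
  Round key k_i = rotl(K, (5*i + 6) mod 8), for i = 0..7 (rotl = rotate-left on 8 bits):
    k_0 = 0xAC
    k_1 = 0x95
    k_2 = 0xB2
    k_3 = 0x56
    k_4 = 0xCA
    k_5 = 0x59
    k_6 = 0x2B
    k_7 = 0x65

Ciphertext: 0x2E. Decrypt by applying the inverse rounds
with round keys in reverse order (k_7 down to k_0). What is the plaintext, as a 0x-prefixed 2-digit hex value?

0x9C

s_0 = ciphertext = 0x2E
s_1 = InvRound(s_0, k_7) = 0x6A
s_2 = InvRound(s_1, k_6) = 0x85
s_3 = InvRound(s_2, k_5) = 0xA7
s_4 = InvRound(s_3, k_4) = 0x1A
s_5 = InvRound(s_4, k_3) = 0xA8
s_6 = InvRound(s_5, k_2) = 0xB4
s_7 = InvRound(s_6, k_1) = 0x35
s_8 = InvRound(s_7, k_0) = 0x9C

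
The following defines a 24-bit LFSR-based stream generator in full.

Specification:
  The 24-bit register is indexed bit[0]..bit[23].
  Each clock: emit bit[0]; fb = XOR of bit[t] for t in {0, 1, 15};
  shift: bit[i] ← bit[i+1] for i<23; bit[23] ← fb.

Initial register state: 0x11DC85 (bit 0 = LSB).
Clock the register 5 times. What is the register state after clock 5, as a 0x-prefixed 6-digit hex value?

reg_0 = 0x11DC85
clock 1: out=1, reg = 0x08EE42
clock 2: out=0, reg = 0x047721
clock 3: out=1, reg = 0x823B90
clock 4: out=0, reg = 0x411DC8
clock 5: out=0, reg = 0x208EE4

0x208EE4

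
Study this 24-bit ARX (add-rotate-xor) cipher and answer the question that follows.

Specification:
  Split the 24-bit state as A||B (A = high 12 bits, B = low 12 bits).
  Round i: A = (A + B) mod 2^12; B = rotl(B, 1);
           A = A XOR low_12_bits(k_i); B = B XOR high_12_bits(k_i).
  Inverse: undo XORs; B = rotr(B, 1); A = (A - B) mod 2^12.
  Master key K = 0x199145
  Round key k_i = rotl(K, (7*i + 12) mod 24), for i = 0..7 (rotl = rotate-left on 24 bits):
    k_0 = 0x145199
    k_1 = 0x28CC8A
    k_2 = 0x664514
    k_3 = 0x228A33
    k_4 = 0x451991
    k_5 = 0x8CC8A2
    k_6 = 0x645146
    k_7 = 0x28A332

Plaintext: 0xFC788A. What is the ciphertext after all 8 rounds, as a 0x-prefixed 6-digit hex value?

0x1B8ABE

s_0 = plaintext = 0xFC788A
s_1 = Round(s_0, k_0) = 0x9C8050
s_2 = Round(s_1, k_1) = 0x69222C
s_3 = Round(s_2, k_2) = 0xDAA23C
s_4 = Round(s_3, k_3) = 0x5D5650
s_5 = Round(s_4, k_4) = 0x5B48F1
s_6 = Round(s_5, k_5) = 0x60792F
s_7 = Round(s_6, k_6) = 0xE7041A
s_8 = Round(s_7, k_7) = 0x1B8ABE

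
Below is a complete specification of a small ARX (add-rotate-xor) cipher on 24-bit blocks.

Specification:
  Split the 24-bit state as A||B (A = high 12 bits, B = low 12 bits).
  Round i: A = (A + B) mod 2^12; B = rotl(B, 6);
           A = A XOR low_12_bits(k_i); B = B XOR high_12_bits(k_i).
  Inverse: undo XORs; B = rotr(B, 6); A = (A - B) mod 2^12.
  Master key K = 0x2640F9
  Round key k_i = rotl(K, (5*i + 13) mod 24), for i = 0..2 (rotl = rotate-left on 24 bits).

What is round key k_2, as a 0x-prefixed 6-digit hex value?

K = 0x2640F9
k_0 = rotl(K, (5*0+13) mod 24) = rotl(K, 13) = 0x1F24C8
k_1 = rotl(K, (5*1+13) mod 24) = rotl(K, 18) = 0xE49903
k_2 = rotl(K, (5*2+13) mod 24) = rotl(K, 23) = 0x93207C

0x93207C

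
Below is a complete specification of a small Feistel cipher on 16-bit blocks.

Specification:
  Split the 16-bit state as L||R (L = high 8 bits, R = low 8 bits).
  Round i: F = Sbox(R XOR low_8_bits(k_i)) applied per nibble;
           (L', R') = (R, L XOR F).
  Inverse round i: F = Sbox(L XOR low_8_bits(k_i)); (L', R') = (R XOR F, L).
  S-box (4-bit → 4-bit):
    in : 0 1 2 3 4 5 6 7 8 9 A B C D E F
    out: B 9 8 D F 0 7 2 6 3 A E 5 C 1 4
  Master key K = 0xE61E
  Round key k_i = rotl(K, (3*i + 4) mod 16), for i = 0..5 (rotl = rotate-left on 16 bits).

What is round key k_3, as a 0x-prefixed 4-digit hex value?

0xDCC3

K = 0xE61E
k_0 = rotl(K, (3*0+4) mod 16) = rotl(K, 4) = 0x61EE
k_1 = rotl(K, (3*1+4) mod 16) = rotl(K, 7) = 0x0F73
k_2 = rotl(K, (3*2+4) mod 16) = rotl(K, 10) = 0x7B98
k_3 = rotl(K, (3*3+4) mod 16) = rotl(K, 13) = 0xDCC3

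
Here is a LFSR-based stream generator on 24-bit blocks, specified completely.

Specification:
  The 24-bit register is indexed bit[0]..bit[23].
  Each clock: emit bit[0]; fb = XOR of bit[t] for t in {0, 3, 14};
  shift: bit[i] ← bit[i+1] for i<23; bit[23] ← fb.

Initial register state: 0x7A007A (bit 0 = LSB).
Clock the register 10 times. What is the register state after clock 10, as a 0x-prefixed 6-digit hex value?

0x675E80

reg_0 = 0x7A007A
clock 1: out=0, reg = 0xBD003D
clock 2: out=1, reg = 0x5E801E
clock 3: out=0, reg = 0xAF400F
clock 4: out=1, reg = 0xD7A007
clock 5: out=1, reg = 0xEBD003
clock 6: out=1, reg = 0x75E801
clock 7: out=1, reg = 0x3AF400
clock 8: out=0, reg = 0x9D7A00
clock 9: out=0, reg = 0xCEBD00
clock 10: out=0, reg = 0x675E80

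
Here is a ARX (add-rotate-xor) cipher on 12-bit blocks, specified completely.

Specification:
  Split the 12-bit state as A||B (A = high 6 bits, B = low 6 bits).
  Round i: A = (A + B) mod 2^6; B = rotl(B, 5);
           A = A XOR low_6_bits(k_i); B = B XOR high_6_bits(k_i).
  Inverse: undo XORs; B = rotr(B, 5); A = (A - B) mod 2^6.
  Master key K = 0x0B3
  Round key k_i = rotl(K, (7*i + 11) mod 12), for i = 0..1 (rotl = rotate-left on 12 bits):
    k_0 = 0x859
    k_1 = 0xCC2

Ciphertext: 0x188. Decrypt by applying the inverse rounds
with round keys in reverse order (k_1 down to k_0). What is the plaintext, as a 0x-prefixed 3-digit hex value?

s_0 = ciphertext = 0x188
s_1 = InvRound(s_0, k_1) = 0x377
s_2 = InvRound(s_1, k_0) = 0xA2C

0xA2C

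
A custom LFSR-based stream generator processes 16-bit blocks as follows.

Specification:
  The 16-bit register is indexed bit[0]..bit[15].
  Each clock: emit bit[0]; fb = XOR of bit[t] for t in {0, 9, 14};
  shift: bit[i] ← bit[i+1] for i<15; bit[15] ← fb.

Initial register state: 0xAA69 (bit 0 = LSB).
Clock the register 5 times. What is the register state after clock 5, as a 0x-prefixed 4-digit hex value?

reg_0 = 0xAA69
clock 1: out=1, reg = 0x5534
clock 2: out=0, reg = 0xAA9A
clock 3: out=0, reg = 0xD54D
clock 4: out=1, reg = 0x6AA6
clock 5: out=0, reg = 0x3553

0x3553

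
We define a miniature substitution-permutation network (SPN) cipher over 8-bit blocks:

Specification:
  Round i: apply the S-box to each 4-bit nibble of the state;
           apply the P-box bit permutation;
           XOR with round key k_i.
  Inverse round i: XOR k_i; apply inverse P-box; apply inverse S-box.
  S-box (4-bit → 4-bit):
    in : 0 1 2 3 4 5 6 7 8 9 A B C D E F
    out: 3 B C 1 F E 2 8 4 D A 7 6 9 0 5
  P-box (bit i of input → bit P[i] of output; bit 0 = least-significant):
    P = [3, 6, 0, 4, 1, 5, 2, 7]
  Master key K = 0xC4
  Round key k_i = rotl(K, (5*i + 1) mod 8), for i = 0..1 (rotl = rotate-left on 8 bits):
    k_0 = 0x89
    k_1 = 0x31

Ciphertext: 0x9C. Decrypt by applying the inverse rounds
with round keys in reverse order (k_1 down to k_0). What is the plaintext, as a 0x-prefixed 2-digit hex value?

s_0 = ciphertext = 0x9C
s_1 = InvRound(s_0, k_1) = 0x5F
s_2 = InvRound(s_1, k_0) = 0x9A

0x9A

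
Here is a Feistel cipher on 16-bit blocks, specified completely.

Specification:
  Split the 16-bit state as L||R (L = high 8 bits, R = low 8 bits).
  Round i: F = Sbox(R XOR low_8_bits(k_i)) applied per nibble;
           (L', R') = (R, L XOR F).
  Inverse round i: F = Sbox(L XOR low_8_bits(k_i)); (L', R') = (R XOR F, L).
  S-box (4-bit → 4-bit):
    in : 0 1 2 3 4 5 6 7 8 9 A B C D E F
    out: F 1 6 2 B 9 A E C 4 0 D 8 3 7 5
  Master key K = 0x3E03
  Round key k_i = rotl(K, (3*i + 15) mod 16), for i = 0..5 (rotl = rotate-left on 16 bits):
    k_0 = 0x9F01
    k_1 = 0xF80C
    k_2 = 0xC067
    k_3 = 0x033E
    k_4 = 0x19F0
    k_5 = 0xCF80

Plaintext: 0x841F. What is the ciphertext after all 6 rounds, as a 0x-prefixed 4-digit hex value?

s_0 = plaintext = 0x841F
s_1 = Round(s_0, k_0) = 0x1F93
s_2 = Round(s_1, k_1) = 0x935A
s_3 = Round(s_2, k_2) = 0x5AB0
s_4 = Round(s_3, k_3) = 0xB09D
s_5 = Round(s_4, k_4) = 0x9D13
s_6 = Round(s_5, k_5) = 0x13DF

0x13DF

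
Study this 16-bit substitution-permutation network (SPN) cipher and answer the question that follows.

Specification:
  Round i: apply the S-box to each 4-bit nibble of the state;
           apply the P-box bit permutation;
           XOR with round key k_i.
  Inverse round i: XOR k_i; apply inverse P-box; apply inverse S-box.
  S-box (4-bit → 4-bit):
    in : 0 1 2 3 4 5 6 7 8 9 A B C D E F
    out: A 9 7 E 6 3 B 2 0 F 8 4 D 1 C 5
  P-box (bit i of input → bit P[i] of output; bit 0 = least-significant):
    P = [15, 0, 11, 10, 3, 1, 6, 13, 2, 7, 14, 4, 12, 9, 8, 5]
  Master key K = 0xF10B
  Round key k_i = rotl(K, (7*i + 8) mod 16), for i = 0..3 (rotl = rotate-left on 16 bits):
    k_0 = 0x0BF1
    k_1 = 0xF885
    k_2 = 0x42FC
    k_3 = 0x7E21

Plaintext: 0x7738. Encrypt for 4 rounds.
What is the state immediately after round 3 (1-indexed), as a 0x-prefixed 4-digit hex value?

0xCA77

s_0 = plaintext = 0x7738
s_1 = Round(s_0, k_0) = 0x2933
s_2 = Round(s_1, k_1) = 0x8752
s_3 = Round(s_2, k_2) = 0xCA77
s_4 = Round(s_3, k_3) = 0x6F12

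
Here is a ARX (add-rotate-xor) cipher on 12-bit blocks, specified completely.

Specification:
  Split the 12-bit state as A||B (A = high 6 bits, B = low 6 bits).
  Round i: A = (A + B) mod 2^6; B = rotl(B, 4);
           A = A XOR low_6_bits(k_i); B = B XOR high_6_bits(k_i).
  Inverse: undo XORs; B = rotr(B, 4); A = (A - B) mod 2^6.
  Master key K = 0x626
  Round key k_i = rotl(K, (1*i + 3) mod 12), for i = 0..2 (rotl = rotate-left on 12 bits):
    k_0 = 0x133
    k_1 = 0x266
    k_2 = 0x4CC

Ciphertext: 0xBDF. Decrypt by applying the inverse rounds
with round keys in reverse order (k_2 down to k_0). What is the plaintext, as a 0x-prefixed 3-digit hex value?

s_0 = ciphertext = 0xBDF
s_1 = InvRound(s_0, k_2) = 0xCF0
s_2 = InvRound(s_1, k_1) = 0xBA7
s_3 = InvRound(s_2, k_0) = 0x3CE

0x3CE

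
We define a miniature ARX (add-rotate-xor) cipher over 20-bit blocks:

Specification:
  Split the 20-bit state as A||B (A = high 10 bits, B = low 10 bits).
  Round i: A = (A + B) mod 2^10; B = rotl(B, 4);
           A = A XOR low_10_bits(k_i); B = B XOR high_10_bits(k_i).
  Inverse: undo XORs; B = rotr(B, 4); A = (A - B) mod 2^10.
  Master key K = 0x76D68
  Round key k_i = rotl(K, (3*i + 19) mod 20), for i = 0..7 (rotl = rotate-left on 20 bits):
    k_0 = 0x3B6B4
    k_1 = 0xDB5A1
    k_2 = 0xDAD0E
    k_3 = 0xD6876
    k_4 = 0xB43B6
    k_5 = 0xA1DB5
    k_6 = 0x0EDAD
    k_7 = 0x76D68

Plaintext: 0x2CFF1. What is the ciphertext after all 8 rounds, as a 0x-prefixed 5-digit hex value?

s_0 = plaintext = 0x2CFF1
s_1 = Round(s_0, k_0) = 0x843F2
s_2 = Round(s_1, k_1) = 0xE8C42
s_3 = Round(s_2, k_2) = 0xBAF4A
s_4 = Round(s_3, k_3) = 0x90FF7
s_5 = Round(s_4, k_4) = 0x631AF
s_6 = Round(s_5, k_5) = 0xA3871
s_7 = Round(s_6, k_6) = 0xD4B2A
s_8 = Round(s_7, k_7) = 0xC5377

0xC5377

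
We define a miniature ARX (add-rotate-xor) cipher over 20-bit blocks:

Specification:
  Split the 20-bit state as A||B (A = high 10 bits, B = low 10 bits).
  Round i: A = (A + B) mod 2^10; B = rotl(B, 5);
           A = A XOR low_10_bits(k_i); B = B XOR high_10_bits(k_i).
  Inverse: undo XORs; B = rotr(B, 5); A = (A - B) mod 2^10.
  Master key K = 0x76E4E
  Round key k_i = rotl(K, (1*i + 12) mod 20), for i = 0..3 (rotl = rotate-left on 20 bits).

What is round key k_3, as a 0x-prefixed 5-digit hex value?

K = 0x76E4E
k_0 = rotl(K, (1*0+12) mod 20) = rotl(K, 12) = 0x4E76E
k_1 = rotl(K, (1*1+12) mod 20) = rotl(K, 13) = 0x9CEDC
k_2 = rotl(K, (1*2+12) mod 20) = rotl(K, 14) = 0x39DB9
k_3 = rotl(K, (1*3+12) mod 20) = rotl(K, 15) = 0x73B72

0x73B72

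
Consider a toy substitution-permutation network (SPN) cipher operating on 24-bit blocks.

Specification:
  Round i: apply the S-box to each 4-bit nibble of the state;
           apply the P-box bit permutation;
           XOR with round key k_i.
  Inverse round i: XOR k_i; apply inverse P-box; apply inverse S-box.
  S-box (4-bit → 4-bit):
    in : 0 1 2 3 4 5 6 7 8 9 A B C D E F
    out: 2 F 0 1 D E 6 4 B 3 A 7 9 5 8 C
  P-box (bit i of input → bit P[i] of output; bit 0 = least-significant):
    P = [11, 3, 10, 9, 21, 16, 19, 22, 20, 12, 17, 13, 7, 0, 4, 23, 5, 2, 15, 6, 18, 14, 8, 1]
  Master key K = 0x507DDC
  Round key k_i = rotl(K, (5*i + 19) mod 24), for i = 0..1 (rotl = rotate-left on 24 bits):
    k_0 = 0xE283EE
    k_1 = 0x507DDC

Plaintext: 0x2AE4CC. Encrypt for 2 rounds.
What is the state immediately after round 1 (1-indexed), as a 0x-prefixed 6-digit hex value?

0x10A9AA

s_0 = plaintext = 0x2AE4CC
s_1 = Round(s_0, k_0) = 0x10A9AA
s_2 = Round(s_1, k_1) = 0x852ED3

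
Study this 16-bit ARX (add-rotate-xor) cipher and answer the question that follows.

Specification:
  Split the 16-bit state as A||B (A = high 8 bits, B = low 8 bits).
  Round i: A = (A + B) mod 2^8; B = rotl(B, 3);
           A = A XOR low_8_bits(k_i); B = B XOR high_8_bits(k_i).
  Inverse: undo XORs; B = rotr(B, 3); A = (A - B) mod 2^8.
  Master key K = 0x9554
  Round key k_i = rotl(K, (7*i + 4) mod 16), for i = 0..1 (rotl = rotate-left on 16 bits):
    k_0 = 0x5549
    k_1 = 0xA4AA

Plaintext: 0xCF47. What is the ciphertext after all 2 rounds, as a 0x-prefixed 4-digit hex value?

0x64DF

s_0 = plaintext = 0xCF47
s_1 = Round(s_0, k_0) = 0x5F6F
s_2 = Round(s_1, k_1) = 0x64DF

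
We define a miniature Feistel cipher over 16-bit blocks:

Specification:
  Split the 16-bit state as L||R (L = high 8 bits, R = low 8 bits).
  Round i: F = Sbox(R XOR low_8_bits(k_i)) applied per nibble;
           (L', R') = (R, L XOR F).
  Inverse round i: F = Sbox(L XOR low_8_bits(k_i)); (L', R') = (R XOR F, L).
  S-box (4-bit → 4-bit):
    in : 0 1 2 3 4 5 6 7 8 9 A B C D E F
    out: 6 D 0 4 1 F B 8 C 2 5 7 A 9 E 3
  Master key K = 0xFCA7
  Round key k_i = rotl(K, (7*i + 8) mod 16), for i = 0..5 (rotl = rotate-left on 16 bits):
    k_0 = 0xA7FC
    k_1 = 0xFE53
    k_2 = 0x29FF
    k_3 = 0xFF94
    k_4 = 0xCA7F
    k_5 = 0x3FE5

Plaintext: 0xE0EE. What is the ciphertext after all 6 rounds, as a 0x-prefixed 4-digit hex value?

s_0 = plaintext = 0xE0EE
s_1 = Round(s_0, k_0) = 0xEE30
s_2 = Round(s_1, k_1) = 0x305A
s_3 = Round(s_2, k_2) = 0x5A6F
s_4 = Round(s_3, k_3) = 0x6F6D
s_5 = Round(s_4, k_4) = 0x6DBF
s_6 = Round(s_5, k_5) = 0xBF98

0xBF98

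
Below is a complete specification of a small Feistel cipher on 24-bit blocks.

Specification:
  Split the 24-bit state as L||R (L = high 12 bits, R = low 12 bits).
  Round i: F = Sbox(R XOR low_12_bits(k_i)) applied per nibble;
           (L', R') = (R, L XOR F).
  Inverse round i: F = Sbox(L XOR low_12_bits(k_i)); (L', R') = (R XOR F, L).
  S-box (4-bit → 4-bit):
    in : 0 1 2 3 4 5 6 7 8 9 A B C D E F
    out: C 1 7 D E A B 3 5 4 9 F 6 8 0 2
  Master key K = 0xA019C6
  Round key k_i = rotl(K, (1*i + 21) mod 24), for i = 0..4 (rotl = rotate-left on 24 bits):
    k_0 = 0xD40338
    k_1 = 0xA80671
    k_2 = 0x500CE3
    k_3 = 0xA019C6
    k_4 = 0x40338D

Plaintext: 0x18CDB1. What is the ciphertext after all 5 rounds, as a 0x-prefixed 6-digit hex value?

0xC1F4F4

s_0 = plaintext = 0x18CDB1
s_1 = Round(s_0, k_0) = 0xDB11D8
s_2 = Round(s_1, k_1) = 0x1D8E25
s_3 = Round(s_2, k_2) = 0xE256B3
s_4 = Round(s_3, k_3) = 0x6B3C1F
s_5 = Round(s_4, k_4) = 0xC1F4F4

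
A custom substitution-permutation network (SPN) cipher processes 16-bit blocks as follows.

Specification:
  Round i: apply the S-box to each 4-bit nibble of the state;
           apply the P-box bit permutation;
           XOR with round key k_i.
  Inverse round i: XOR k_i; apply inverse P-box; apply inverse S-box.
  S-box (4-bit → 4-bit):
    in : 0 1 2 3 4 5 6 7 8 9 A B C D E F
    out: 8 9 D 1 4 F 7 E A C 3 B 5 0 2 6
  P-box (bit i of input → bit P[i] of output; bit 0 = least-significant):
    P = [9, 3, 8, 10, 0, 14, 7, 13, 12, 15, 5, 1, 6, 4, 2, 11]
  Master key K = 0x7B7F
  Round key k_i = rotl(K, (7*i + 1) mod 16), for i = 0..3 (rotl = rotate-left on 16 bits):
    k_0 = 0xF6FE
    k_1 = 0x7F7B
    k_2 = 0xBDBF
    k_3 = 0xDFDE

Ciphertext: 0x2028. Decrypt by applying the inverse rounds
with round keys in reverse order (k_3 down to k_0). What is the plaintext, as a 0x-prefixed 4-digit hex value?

0xBB0A

s_0 = ciphertext = 0x2028
s_1 = InvRound(s_0, k_3) = 0x5572
s_2 = InvRound(s_1, k_2) = 0x2E5E
s_3 = InvRound(s_2, k_1) = 0x4CA4
s_4 = InvRound(s_3, k_0) = 0xBB0A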